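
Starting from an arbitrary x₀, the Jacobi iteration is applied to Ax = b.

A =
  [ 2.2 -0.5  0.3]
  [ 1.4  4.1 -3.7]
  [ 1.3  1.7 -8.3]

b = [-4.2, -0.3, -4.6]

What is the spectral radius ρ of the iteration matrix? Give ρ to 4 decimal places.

Split A = D + L + U, D = diag(2.2, 4.1, -8.3).
T_J = -D⁻¹(L+U): T[1,2] = -(-3.7)/(4.1) = +0.9024; T[1,1] = 0.
  T[0,:] = [+0.0000  +0.2273  -0.1364]
  T[1,:] = [-0.3415  +0.0000  +0.9024]
  T[2,:] = [+0.1566  +0.2048  +0.0000]
|eigenvalues of T|: 0.4280, 0.3120, 0.3120.
ρ(T) = max|λ| = 0.4280; 0.4280 < 1, so it converges for any x₀.

0.4280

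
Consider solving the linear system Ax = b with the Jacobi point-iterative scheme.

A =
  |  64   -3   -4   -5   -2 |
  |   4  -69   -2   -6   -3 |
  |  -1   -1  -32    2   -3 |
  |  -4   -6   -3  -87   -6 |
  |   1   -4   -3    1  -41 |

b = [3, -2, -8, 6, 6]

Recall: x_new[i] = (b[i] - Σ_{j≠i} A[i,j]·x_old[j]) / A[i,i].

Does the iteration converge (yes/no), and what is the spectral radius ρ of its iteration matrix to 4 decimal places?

Split A = D + L + U, D = diag(64, -69, -32, -87, -41).
Jacobi T = -D⁻¹(L+U): T[2,3] = -(2)/(-32) = +0.0625; T[2,2] = 0.
  T[0,:] = [+0.0000  +0.0469  +0.0625  +0.0781  +0.0312]
  T[1,:] = [+0.0580  +0.0000  -0.0290  -0.0870  -0.0435]
  T[2,:] = [-0.0312  -0.0312  +0.0000  +0.0625  -0.0938]
  T[3,:] = [-0.0460  -0.0690  -0.0345  +0.0000  -0.0690]
  T[4,:] = [+0.0244  -0.0976  -0.0732  +0.0244  +0.0000]
|λ(T)| sorted: 0.1509, 0.0933, 0.0795, 0.0795, 0.0142.
spectral radius ρ = 0.1509; 0.1509 < 1: convergent.

yes, ρ = 0.1509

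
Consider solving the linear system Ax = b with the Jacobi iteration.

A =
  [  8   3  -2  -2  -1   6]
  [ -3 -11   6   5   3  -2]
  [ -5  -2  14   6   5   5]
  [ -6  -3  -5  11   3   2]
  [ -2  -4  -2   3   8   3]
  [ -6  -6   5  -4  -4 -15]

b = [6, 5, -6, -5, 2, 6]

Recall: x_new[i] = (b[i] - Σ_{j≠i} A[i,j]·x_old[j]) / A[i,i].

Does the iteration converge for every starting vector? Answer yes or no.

Write A = D+L+U with D = diag(8, -11, 14, 11, 8, -15).
Jacobi: T = -D⁻¹(L+U), T[1,4] = -(3)/(-11) = +0.2727; T[1,1] = 0.
  T[0,:] = [+0.0000 -0.3750 +0.2500 +0.2500 +0.1250 -0.7500]
  T[1,:] = [-0.2727 +0.0000 +0.5455 +0.4545 +0.2727 -0.1818]
  T[2,:] = [+0.3571 +0.1429 +0.0000 -0.4286 -0.3571 -0.3571]
  T[3,:] = [+0.5455 +0.2727 +0.4545 +0.0000 -0.2727 -0.1818]
  T[4,:] = [+0.2500 +0.5000 +0.2500 -0.3750 +0.0000 -0.3750]
  T[5,:] = [-0.4000 -0.4000 +0.3333 -0.2667 -0.2667 +0.0000]
moduli |λ_i(T)| = 1.1314, 0.9426, 0.5184, 0.5184, 0.2674, 0.2674.
spectral radius ρ = 1.1314; 1.1314 > 1, so it fails to converge.

no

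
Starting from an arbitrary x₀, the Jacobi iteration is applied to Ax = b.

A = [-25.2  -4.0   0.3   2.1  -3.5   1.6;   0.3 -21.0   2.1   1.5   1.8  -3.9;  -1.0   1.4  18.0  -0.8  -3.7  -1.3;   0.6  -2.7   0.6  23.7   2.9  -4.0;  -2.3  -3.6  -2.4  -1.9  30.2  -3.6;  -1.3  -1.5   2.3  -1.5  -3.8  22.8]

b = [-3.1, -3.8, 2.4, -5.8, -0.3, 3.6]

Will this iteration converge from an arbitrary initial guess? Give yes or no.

Diagonal D = diag(-25.2, -21, 18, 23.7, 30.2, 22.8); L, U strict lower/upper.
Jacobi T = -D⁻¹(L+U): T[3,4] = -(2.9)/(23.7) = -0.1224; T[3,3] = 0.
  T[0,:] = [+0.0000 -0.1587 +0.0119 +0.0833 -0.1389 +0.0635]
  T[1,:] = [+0.0143 +0.0000 +0.1000 +0.0714 +0.0857 -0.1857]
  T[2,:] = [+0.0556 -0.0778 +0.0000 +0.0444 +0.2056 +0.0722]
  T[3,:] = [-0.0253 +0.1139 -0.0253 +0.0000 -0.1224 +0.1688]
  T[4,:] = [+0.0762 +0.1192 +0.0795 +0.0629 +0.0000 +0.1192]
  T[5,:] = [+0.0570 +0.0658 -0.1009 +0.0658 +0.1667 +0.0000]
moduli |λ_i(T)| = 0.2629, 0.1511, 0.1511, 0.1428, 0.1428, 0.1379.
ρ(T) = max|λ| = 0.2629; 0.2629 < 1, so it converges for any x₀.

yes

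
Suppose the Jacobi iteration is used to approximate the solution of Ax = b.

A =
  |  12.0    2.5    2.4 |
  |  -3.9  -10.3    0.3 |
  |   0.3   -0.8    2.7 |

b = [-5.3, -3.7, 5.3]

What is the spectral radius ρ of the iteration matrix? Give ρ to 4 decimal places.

Let D = diag(12, -10.3, 2.7); L, U the strict triangles.
T_J = -D⁻¹(L+U): T[0,1] = -(2.5)/(12) = -0.2083; T[0,0] = 0.
  T[0,:] = [+0.0000 -0.2083 -0.2000]
  T[1,:] = [-0.3786 +0.0000 +0.0291]
  T[2,:] = [-0.1111 +0.2963 +0.0000]
|λ(T)| sorted: 0.4079, 0.2380, 0.2380.
ρ = 0.4079; 0.4079 < 1: convergent.

0.4079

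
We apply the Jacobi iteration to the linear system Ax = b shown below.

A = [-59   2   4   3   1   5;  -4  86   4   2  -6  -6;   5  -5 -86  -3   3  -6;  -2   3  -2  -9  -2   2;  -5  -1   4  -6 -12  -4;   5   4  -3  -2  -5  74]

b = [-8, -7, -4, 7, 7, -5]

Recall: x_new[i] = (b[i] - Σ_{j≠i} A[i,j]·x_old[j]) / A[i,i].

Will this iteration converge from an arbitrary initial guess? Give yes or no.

yes

Let D = diag(-59, 86, -86, -9, -12, 74); L, U the strict triangles.
T_J = -D⁻¹(L+U): T[0,3] = -(3)/(-59) = +0.0508; T[0,0] = 0.
  T[0,:] = [+0.0000  +0.0339  +0.0678  +0.0508  +0.0169  +0.0847]
  T[1,:] = [+0.0465  +0.0000  -0.0465  -0.0233  +0.0698  +0.0698]
  T[2,:] = [+0.0581  -0.0581  +0.0000  -0.0349  +0.0349  -0.0698]
  T[3,:] = [-0.2222  +0.3333  -0.2222  +0.0000  -0.2222  +0.2222]
  T[4,:] = [-0.4167  -0.0833  +0.3333  -0.5000  +0.0000  -0.3333]
  T[5,:] = [-0.0676  -0.0541  +0.0405  +0.0270  +0.0676  +0.0000]
eigenvalue magnitudes: 0.3213, 0.1648, 0.1648, 0.1478, 0.0547, 0.0547.
ρ = 0.3213; 0.3213 < 1, so it converges for any x₀.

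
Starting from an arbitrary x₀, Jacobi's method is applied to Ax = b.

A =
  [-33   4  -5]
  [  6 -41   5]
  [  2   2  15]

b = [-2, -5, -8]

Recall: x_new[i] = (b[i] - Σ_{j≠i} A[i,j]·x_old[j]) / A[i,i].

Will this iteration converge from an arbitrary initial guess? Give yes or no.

A = D + L + U where D = diag(-33, -41, 15).
Jacobi T = -D⁻¹(L+U): T[2,0] = -(2)/(15) = -0.1333; T[2,2] = 0.
  T[0,:] = [+0.0000  +0.1212  -0.1515]
  T[1,:] = [+0.1463  +0.0000  +0.1220]
  T[2,:] = [-0.1333  -0.1333  +0.0000]
|eigenvalues of T|: 0.1662, 0.1143, 0.0519.
ρ(T) = max|λ| = 0.1662; 0.1662 < 1 ⇒ converges.

yes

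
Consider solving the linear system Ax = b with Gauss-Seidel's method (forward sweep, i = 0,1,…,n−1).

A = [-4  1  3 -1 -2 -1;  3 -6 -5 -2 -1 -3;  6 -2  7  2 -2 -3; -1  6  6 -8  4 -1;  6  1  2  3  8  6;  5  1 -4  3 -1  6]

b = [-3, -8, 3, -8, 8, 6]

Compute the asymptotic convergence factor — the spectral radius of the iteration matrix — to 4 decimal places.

Let D = diag(-4, -6, 7, -8, 8, 6); L, U the strict triangles.
T_GS = -(D+L)⁻¹U: row 0 first, T[0,5] = -(-1)/(-4) = -0.2500; later rows by forward substitution.
  T[0,:] = [+0.0000 +0.2500 +0.7500 -0.2500 -0.5000 -0.2500]
  T[1,:] = [+0.0000 +0.1250 -0.4583 -0.4583 -0.4167 -0.6250]
  T[2,:] = [+0.0000 -0.1786 -0.7738 -0.2024 +0.5952 +0.4643]
  T[3,:] = [+0.0000 -0.0714 -1.0179 -0.4643 +0.6964 -0.2143]
  T[4,:] = [+0.0000 -0.1317 +0.0699 +0.4695 +0.0171 -0.5201]
  T[5,:] = [+0.0000 -0.3344 -0.5439 +0.4602 +0.5376 +0.6425]
|λ(T)| sorted: 1.3906, 0.8172, 0.8172, 0.2486, 0.0806, 0.0000.
ρ = 1.3906; 1.3906 > 1: divergent.

1.3906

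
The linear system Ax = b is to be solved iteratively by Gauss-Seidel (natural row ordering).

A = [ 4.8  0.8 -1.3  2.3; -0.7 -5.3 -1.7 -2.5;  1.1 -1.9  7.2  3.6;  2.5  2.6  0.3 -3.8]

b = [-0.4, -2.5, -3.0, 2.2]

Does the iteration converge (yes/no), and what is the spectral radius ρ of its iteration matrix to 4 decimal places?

A = D + L + U where D = diag(4.8, -5.3, 7.2, -3.8).
Gauss-Seidel: T = -(D+L)⁻¹U, row 0 first, T[0,2] = -(-1.3)/(4.8) = +0.2708; later rows by forward substitution.
  T[0,:] = [+0.0000  -0.1667  +0.2708  -0.4792]
  T[1,:] = [+0.0000  +0.0220  -0.3565  -0.4084]
  T[2,:] = [+0.0000  +0.0313  -0.1355  -0.5346]
  T[3,:] = [+0.0000  -0.0921  -0.0765  -0.6369]
|λ(T)| sorted: 0.7770, 0.1504, 0.1504, 0.0000.
spectral radius ρ = 0.7770; 0.7770 < 1 ⇒ converges.

yes, ρ = 0.7770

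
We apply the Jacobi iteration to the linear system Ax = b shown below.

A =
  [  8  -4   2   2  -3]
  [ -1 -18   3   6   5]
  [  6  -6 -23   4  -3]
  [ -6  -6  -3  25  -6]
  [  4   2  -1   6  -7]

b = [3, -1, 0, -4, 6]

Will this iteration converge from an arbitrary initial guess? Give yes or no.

Let D = diag(8, -18, -23, 25, -7); L, U the strict triangles.
T_J = -D⁻¹(L+U): T[4,2] = -(-1)/(-7) = -0.1429; T[4,4] = 0.
  T[0,:] = [+0.0000, +0.5000, -0.2500, -0.2500, +0.3750]
  T[1,:] = [-0.0556, +0.0000, +0.1667, +0.3333, +0.2778]
  T[2,:] = [+0.2609, -0.2609, +0.0000, +0.1739, -0.1304]
  T[3,:] = [+0.2400, +0.2400, +0.1200, +0.0000, +0.2400]
  T[4,:] = [+0.5714, +0.2857, -0.1429, +0.8571, +0.0000]
|roots of det(T-λI)|: 0.8994, 0.4213, 0.3681, 0.3681, 0.3262.
spectral radius ρ = 0.8994; 0.8994 < 1 ⇒ converges.

yes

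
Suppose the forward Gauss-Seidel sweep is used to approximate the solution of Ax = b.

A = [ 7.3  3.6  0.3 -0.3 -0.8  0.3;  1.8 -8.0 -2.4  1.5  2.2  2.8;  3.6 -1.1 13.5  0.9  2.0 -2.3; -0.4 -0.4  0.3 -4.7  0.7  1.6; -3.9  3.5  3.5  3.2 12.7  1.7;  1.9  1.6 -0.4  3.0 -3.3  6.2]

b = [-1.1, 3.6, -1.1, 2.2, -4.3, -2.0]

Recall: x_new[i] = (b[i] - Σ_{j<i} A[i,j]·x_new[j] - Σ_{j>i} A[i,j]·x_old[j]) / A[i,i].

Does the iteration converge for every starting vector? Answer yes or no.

Diagonal D = diag(7.3, -8, 13.5, -4.7, 12.7, 6.2); L, U strict lower/upper.
Gauss-Seidel: T = -(D+L)⁻¹U, row 0 first, T[0,2] = -(0.3)/(7.3) = -0.0411; later rows by forward substitution.
  T[0,:] = [+0.0000  -0.4932  -0.0411  +0.0411  +0.1096  -0.0411]
  T[1,:] = [+0.0000  -0.1110  -0.3092  +0.1967  +0.2997  +0.3408]
  T[2,:] = [+0.0000  +0.1225  -0.0142  -0.0616  -0.1530  +0.2091]
  T[3,:] = [+0.0000  +0.0592  +0.0289  -0.0242  +0.1043  +0.3283]
  T[4,:] = [+0.0000  -0.1695  +0.0692  -0.0185  -0.0331  -0.3807]
  T[5,:] = [+0.0000  +0.0688  +0.1143  -0.0655  -0.1889  -0.4233]
|λ(T)| sorted: 0.5436, 0.2286, 0.2286, 0.1046, 0.0203, 0.0000.
ρ(T) = max|λ| = 0.5436; 0.5436 < 1 ⇒ converges.

yes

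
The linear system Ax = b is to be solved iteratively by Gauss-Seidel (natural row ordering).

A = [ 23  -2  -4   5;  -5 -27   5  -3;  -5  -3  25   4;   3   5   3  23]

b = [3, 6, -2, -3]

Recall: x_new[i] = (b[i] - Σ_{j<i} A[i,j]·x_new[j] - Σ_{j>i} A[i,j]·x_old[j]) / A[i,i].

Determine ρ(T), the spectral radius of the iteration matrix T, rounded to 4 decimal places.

Let D = diag(23, -27, 25, 23); L, U the strict triangles.
Gauss-Seidel: T = -(D+L)⁻¹U, row 0 first, T[0,1] = -(-2)/(23) = +0.0870; later rows by forward substitution.
  T[0,:] = [+0.0000 +0.0870 +0.1739 -0.2174]
  T[1,:] = [+0.0000 -0.0161 +0.1530 -0.0709]
  T[2,:] = [+0.0000 +0.0155 +0.0531 -0.2120]
  T[3,:] = [+0.0000 -0.0099 -0.0629 +0.0714]
|λ(T)| sorted: 0.1931, 0.0494, 0.0352, 0.0000.
spectral radius ρ = 0.1931; 0.1931 < 1, so it converges for any x₀.

0.1931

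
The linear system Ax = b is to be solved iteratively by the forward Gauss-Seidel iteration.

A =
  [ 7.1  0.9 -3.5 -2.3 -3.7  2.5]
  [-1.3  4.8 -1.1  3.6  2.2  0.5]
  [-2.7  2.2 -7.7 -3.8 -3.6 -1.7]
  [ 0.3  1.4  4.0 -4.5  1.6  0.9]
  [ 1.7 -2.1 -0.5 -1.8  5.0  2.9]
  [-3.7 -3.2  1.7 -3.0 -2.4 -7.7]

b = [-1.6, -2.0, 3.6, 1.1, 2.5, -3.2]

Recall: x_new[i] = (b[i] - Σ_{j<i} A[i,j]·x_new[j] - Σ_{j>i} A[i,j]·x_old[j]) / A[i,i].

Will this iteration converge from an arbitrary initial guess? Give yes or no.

no

Diagonal D = diag(7.1, 4.8, -7.7, -4.5, 5, -7.7); L, U strict lower/upper.
GS T = -(D+L)⁻¹U: row 0 first, T[0,2] = -(-3.5)/(7.1) = +0.4930; later rows by forward substitution.
  T[0,:] = [+0.0000, -0.1268, +0.4930, +0.3239, +0.5211, -0.3521]
  T[1,:] = [+0.0000, -0.0343, +0.3627, -0.6623, -0.3172, -0.1995]
  T[2,:] = [+0.0000, +0.0346, -0.0692, -0.7963, -0.7409, -0.1543]
  T[3,:] = [+0.0000, +0.0117, +0.0842, -0.8923, -0.3670, -0.0227]
  T[4,:] = [+0.0000, +0.0363, +0.0081, -0.7891, -0.5166, -0.5677]
  T[5,:] = [+0.0000, +0.0670, -0.4382, +0.5374, +0.0218, +0.4038]
eigenvalue magnitudes: 1.1896, 0.4547, 0.2878, 0.2878, 0.0317, 0.0000.
ρ = 1.1896; 1.1896 > 1 ⇒ diverges.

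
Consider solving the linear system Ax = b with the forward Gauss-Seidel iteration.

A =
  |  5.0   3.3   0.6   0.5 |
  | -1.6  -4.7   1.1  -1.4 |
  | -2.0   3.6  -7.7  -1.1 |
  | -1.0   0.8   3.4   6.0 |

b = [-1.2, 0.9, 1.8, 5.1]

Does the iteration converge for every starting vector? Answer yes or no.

yes

Write A = D+L+U with D = diag(5, -4.7, -7.7, 6).
Gauss-Seidel: T = -(D+L)⁻¹U, row 0 first, T[0,3] = -(0.5)/(5) = -0.1000; later rows by forward substitution.
  T[0,:] = [+0.0000, -0.6600, -0.1200, -0.1000]
  T[1,:] = [+0.0000, +0.2247, +0.2749, -0.2638]
  T[2,:] = [+0.0000, +0.2765, +0.1597, -0.2402]
  T[3,:] = [+0.0000, -0.2966, -0.1471, +0.1546]
|eigenvalues of T|: 0.6846, 0.0733, 0.0733, 0.0000.
ρ = 0.6846; 0.6846 < 1 ⇒ converges.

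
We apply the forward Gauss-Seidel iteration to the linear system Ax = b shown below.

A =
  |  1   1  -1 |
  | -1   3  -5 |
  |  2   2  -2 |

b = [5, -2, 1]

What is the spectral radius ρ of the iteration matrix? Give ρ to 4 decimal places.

Diagonal D = diag(1, 3, -2); L, U strict lower/upper.
Gauss-Seidel: T = -(D+L)⁻¹U, row 0 first, T[0,2] = -(-1)/(1) = +1.0000; later rows by forward substitution.
  T[0,:] = [+0.0000 -1.0000 +1.0000]
  T[1,:] = [+0.0000 -0.3333 +2.0000]
  T[2,:] = [+0.0000 -1.3333 +3.0000]
|roots of det(T-λI)|: 1.6667, 1.0000, 0.0000.
ρ = 1.6667; 1.6667 > 1: divergent.

1.6667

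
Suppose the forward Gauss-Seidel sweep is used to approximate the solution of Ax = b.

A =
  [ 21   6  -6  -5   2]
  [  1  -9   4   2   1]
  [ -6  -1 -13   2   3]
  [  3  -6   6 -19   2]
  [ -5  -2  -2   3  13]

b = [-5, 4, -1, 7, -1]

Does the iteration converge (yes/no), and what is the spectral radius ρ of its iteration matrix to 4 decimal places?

yes, ρ = 0.5116

Diagonal D = diag(21, -9, -13, -19, 13); L, U strict lower/upper.
T_GS = -(D+L)⁻¹U: row 0 first, T[0,4] = -(2)/(21) = -0.0952; later rows by forward substitution.
  T[0,:] = [+0.0000  -0.2857  +0.2857  +0.2381  -0.0952]
  T[1,:] = [+0.0000  -0.0317  +0.4762  +0.2487  +0.1005]
  T[2,:] = [+0.0000  +0.1343  -0.1685  +0.0248  +0.2670]
  T[3,:] = [+0.0000  +0.0073  -0.1585  -0.0331  +0.1428]
  T[4,:] = [+0.0000  -0.0958  +0.1938  +0.1413  -0.0130]
moduli |λ_i(T)| = 0.5116, 0.1968, 0.1968, 0.0399, 0.0000.
ρ = 0.5116; 0.5116 < 1, so it converges for any x₀.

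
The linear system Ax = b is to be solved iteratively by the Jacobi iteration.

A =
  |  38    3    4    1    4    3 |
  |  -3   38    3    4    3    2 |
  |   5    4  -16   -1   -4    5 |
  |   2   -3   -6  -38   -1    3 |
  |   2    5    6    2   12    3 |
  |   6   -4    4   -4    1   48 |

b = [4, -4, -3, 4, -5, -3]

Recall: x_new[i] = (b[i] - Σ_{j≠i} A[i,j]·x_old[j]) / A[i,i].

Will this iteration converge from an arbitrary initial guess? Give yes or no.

Write A = D+L+U with D = diag(38, 38, -16, -38, 12, 48).
Jacobi T = -D⁻¹(L+U): T[1,0] = -(-3)/(38) = +0.0789; T[1,1] = 0.
  T[0,:] = [+0.0000  -0.0789  -0.1053  -0.0263  -0.1053  -0.0789]
  T[1,:] = [+0.0789  +0.0000  -0.0789  -0.1053  -0.0789  -0.0526]
  T[2,:] = [+0.3125  +0.2500  +0.0000  -0.0625  -0.2500  +0.3125]
  T[3,:] = [+0.0526  -0.0789  -0.1579  +0.0000  -0.0263  +0.0789]
  T[4,:] = [-0.1667  -0.4167  -0.5000  -0.1667  +0.0000  -0.2500]
  T[5,:] = [-0.1250  +0.0833  -0.0833  +0.0833  -0.0208  +0.0000]
|eigenvalues of T|: 0.3761, 0.2940, 0.2940, 0.1112, 0.1112, 0.0617.
spectral radius ρ = 0.3761; 0.3761 < 1 ⇒ converges.

yes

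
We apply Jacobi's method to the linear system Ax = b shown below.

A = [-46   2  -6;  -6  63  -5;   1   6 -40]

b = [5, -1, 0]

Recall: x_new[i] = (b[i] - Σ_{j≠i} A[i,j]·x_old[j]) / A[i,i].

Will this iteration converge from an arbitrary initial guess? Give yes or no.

Diagonal D = diag(-46, 63, -40); L, U strict lower/upper.
Jacobi T = -D⁻¹(L+U): T[1,2] = -(-5)/(63) = +0.0794; T[1,1] = 0.
  T[0,:] = [+0.0000  +0.0435  -0.1304]
  T[1,:] = [+0.0952  +0.0000  +0.0794]
  T[2,:] = [+0.0250  +0.1500  +0.0000]
|λ(T)| sorted: 0.1556, 0.1069, 0.1069.
spectral radius ρ = 0.1556; 0.1556 < 1, so it converges for any x₀.

yes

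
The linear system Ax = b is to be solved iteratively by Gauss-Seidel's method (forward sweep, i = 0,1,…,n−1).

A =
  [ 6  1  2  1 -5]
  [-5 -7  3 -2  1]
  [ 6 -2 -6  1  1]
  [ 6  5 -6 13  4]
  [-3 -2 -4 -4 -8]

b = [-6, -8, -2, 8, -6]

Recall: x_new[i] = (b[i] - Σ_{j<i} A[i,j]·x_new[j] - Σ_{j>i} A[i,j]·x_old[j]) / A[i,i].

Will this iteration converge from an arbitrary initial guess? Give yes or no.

no

Write A = D+L+U with D = diag(6, -7, -6, 13, -8).
Gauss-Seidel: T = -(D+L)⁻¹U, row 0 first, T[0,4] = -(-5)/(6) = +0.8333; later rows by forward substitution.
  T[0,:] = [+0.0000  -0.1667  -0.3333  -0.1667  +0.8333]
  T[1,:] = [+0.0000  +0.1190  +0.6667  -0.1667  -0.4524]
  T[2,:] = [+0.0000  -0.2063  -0.5556  +0.0556  +1.1508]
  T[3,:] = [+0.0000  -0.0641  -0.3590  +0.1667  +0.0128]
  T[4,:] = [+0.0000  +0.1680  +0.4156  -0.0069  -0.7812]
moduli |λ_i(T)| = 1.2007, 0.1201, 0.1201, 0.0793, 0.0000.
ρ(T) = max|λ| = 1.2007; 1.2007 > 1: divergent.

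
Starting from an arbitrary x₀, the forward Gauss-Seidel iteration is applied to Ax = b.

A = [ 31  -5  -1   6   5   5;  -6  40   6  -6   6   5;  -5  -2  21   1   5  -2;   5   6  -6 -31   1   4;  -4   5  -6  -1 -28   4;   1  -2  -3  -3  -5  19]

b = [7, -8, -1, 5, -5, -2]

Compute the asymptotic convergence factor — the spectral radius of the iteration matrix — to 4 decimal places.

0.1601

Split A = D + L + U, D = diag(31, 40, 21, -31, -28, 19).
T_GS = -(D+L)⁻¹U: row 0 first, T[0,4] = -(5)/(31) = -0.1613; later rows by forward substitution.
  T[0,:] = [+0.0000  +0.1613  +0.0323  -0.1935  -0.1613  -0.1613]
  T[1,:] = [+0.0000  +0.0242  -0.1452  +0.1210  -0.1742  -0.1492]
  T[2,:] = [+0.0000  +0.0407  -0.0061  -0.0822  -0.2931  +0.0426]
  T[3,:] = [+0.0000  +0.0228  -0.0217  +0.0081  +0.0293  +0.0659]
  T[4,:] = [+0.0000  -0.0283  -0.0284  +0.0666  +0.0537  +0.1278]
  T[5,:] = [+0.0000  -0.0033  -0.0289  +0.0287  -0.0374  +0.0435]
moduli |λ_i(T)| = 0.1601, 0.0802, 0.0617, 0.0617, 0.0057, 0.0000.
ρ = 0.1601; 0.1601 < 1: convergent.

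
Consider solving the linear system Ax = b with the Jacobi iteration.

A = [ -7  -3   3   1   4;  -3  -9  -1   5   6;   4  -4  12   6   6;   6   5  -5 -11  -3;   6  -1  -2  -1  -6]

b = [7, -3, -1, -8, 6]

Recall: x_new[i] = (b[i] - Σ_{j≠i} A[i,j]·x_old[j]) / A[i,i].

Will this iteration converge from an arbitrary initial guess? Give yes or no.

Write A = D+L+U with D = diag(-7, -9, 12, -11, -6).
Jacobi T = -D⁻¹(L+U): T[2,1] = -(-4)/(12) = +0.3333; T[2,2] = 0.
  T[0,:] = [+0.0000 -0.4286 +0.4286 +0.1429 +0.5714]
  T[1,:] = [-0.3333 +0.0000 -0.1111 +0.5556 +0.6667]
  T[2,:] = [-0.3333 +0.3333 +0.0000 -0.5000 -0.5000]
  T[3,:] = [+0.5455 +0.4545 -0.4545 +0.0000 -0.2727]
  T[4,:] = [+1.0000 -0.1667 -0.3333 -0.1667 +0.0000]
|roots of det(T-λI)|: 1.4155, 0.8389, 0.8389, 0.2042, 0.2042.
spectral radius ρ = 1.4155; 1.4155 > 1: divergent.

no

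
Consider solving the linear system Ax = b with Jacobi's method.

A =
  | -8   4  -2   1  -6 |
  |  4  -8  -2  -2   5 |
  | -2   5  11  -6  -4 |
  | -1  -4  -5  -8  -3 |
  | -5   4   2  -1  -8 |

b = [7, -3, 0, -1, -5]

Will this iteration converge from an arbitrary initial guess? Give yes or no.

Split A = D + L + U, D = diag(-8, -8, 11, -8, -8).
Jacobi: T = -D⁻¹(L+U), T[1,3] = -(-2)/(-8) = -0.2500; T[1,1] = 0.
  T[0,:] = [+0.0000, +0.5000, -0.2500, +0.1250, -0.7500]
  T[1,:] = [+0.5000, +0.0000, -0.2500, -0.2500, +0.6250]
  T[2,:] = [+0.1818, -0.4545, +0.0000, +0.5455, +0.3636]
  T[3,:] = [-0.1250, -0.5000, -0.6250, +0.0000, -0.3750]
  T[4,:] = [-0.6250, +0.5000, +0.2500, -0.1250, +0.0000]
|roots of det(T-λI)|: 1.2482, 0.7159, 0.7159, 0.5306, 0.5306.
ρ(T) = max|λ| = 1.2482; 1.2482 > 1 ⇒ diverges.

no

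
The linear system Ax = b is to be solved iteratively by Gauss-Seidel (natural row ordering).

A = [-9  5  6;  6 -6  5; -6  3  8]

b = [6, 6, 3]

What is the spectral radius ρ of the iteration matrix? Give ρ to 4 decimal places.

0.8853

A = D + L + U where D = diag(-9, -6, 8).
Gauss-Seidel: T = -(D+L)⁻¹U, row 0 first, T[0,2] = -(6)/(-9) = +0.6667; later rows by forward substitution.
  T[0,:] = [+0.0000  +0.5556  +0.6667]
  T[1,:] = [+0.0000  +0.5556  +1.5000]
  T[2,:] = [+0.0000  +0.2083  -0.0625]
|eigenvalues of T|: 0.8853, 0.3922, 0.0000.
ρ = 0.8853; 0.8853 < 1, so it converges for any x₀.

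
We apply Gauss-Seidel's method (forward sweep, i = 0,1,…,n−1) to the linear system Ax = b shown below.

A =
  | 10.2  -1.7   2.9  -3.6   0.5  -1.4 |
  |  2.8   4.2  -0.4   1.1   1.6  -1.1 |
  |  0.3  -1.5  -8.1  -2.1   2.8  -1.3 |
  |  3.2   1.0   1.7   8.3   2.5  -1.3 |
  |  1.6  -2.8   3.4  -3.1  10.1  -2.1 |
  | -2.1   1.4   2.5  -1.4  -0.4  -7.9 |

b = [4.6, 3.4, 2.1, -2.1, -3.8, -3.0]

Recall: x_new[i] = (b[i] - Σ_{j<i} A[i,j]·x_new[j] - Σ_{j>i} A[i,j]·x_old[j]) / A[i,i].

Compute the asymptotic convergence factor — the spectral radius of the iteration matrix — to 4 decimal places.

0.5973

Diagonal D = diag(10.2, 4.2, -8.1, 8.3, 10.1, -7.9); L, U strict lower/upper.
T_GS = -(D+L)⁻¹U: row 0 first, T[0,5] = -(-1.4)/(10.2) = +0.1373; later rows by forward substitution.
  T[0,:] = [+0.0000 +0.1667 -0.2843 +0.3529 -0.0490 +0.1373]
  T[1,:] = [+0.0000 -0.1111 +0.2848 -0.4972 -0.3483 +0.1704]
  T[2,:] = [+0.0000 +0.0267 -0.0633 -0.1541 +0.4084 -0.1870]
  T[3,:] = [+0.0000 -0.0563 +0.0883 -0.0446 -0.3240 +0.1215]
  T[4,:] = [+0.0000 -0.0835 +0.1724 -0.1556 -0.3257 +0.3336]
  T[5,:] = [+0.0000 -0.0413 +0.0817 -0.2149 +0.1544 -0.1039]
|λ(T)| sorted: 0.5973, 0.2794, 0.2156, 0.0504, 0.0378, 0.0000.
ρ(T) = max|λ| = 0.5973; 0.5973 < 1 ⇒ converges.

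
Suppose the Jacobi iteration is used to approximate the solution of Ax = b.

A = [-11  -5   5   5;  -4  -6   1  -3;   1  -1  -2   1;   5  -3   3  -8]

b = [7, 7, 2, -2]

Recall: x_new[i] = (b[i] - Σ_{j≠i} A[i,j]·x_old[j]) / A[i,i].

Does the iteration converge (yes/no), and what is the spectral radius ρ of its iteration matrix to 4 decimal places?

Diagonal D = diag(-11, -6, -2, -8); L, U strict lower/upper.
Jacobi: T = -D⁻¹(L+U), T[3,2] = -(3)/(-8) = +0.3750; T[3,3] = 0.
  T[0,:] = [+0.0000, -0.4545, +0.4545, +0.4545]
  T[1,:] = [-0.6667, +0.0000, +0.1667, -0.5000]
  T[2,:] = [+0.5000, -0.5000, +0.0000, +0.5000]
  T[3,:] = [+0.6250, -0.3750, +0.3750, +0.0000]
|eigenvalues of T|: 1.2969, 0.4506, 0.4410, 0.4410.
ρ = 1.2969; 1.2969 > 1: divergent.

no, ρ = 1.2969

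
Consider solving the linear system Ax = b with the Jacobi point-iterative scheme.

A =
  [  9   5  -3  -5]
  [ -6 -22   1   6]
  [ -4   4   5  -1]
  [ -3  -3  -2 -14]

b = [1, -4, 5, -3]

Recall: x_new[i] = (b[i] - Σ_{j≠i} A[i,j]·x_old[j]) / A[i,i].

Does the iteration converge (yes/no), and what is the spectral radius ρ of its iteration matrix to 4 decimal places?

Split A = D + L + U, D = diag(9, -22, 5, -14).
T_J = -D⁻¹(L+U): T[3,1] = -(-3)/(-14) = -0.2143; T[3,3] = 0.
  T[0,:] = [+0.0000, -0.5556, +0.3333, +0.5556]
  T[1,:] = [-0.2727, +0.0000, +0.0455, +0.2727]
  T[2,:] = [+0.8000, -0.8000, +0.0000, +0.2000]
  T[3,:] = [-0.2143, -0.2143, -0.1429, +0.0000]
|eigenvalues of T|: 0.6113, 0.4321, 0.3471, 0.3471.
ρ(T) = max|λ| = 0.6113; 0.6113 < 1: convergent.

yes, ρ = 0.6113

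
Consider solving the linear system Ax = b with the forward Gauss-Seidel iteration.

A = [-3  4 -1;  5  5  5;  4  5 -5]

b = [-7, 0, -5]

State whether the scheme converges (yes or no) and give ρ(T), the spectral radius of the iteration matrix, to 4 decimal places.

Write A = D+L+U with D = diag(-3, 5, -5).
T_GS = -(D+L)⁻¹U: row 0 first, T[0,2] = -(-1)/(-3) = -0.3333; later rows by forward substitution.
  T[0,:] = [+0.0000, +1.3333, -0.3333]
  T[1,:] = [+0.0000, -1.3333, -0.6667]
  T[2,:] = [+0.0000, -0.2667, -0.9333]
|λ(T)| sorted: 1.6000, 0.6667, 0.0000.
spectral radius ρ = 1.6000; 1.6000 > 1, so it fails to converge.

no, ρ = 1.6000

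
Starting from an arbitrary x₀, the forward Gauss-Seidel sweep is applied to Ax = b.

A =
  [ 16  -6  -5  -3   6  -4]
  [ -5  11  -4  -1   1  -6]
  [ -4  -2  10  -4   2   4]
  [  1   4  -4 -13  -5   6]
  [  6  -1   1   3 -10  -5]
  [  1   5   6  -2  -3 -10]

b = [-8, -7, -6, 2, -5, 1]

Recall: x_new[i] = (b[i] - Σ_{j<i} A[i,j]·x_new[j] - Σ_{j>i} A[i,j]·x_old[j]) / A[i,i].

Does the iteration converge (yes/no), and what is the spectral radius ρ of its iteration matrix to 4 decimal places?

yes, ρ = 0.8562

Diagonal D = diag(16, 11, 10, -13, -10, -10); L, U strict lower/upper.
Gauss-Seidel: T = -(D+L)⁻¹U, row 0 first, T[0,1] = -(-6)/(16) = +0.3750; later rows by forward substitution.
  T[0,:] = [+0.0000 +0.3750 +0.3125 +0.1875 -0.3750 +0.2500]
  T[1,:] = [+0.0000 +0.1705 +0.5057 +0.1761 -0.2614 +0.6591]
  T[2,:] = [+0.0000 +0.1841 +0.2261 +0.5102 -0.4023 -0.1682]
  T[3,:] = [+0.0000 +0.0247 +0.1101 -0.0884 -0.3701 +0.7353]
  T[4,:] = [+0.0000 +0.2338 +0.1926 +0.1194 -0.3501 -0.2121]
  T[5,:] = [+0.0000 +0.1581 +0.3400 +0.3948 -0.2305 +0.1702]
|eigenvalues of T|: 0.8562, 0.4275, 0.4275, 0.0819, 0.0819, 0.0000.
ρ = 0.8562; 0.8562 < 1 ⇒ converges.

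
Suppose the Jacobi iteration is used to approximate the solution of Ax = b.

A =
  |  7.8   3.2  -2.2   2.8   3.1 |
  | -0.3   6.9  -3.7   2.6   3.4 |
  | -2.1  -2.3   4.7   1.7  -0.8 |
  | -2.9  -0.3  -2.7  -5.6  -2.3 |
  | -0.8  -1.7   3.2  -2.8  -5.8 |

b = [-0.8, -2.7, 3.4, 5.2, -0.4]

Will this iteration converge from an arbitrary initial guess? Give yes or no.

Write A = D+L+U with D = diag(7.8, 6.9, 4.7, -5.6, -5.8).
Jacobi T = -D⁻¹(L+U): T[4,0] = -(-0.8)/(-5.8) = -0.1379; T[4,4] = 0.
  T[0,:] = [+0.0000, -0.4103, +0.2821, -0.3590, -0.3974]
  T[1,:] = [+0.0435, +0.0000, +0.5362, -0.3768, -0.4928]
  T[2,:] = [+0.4468, +0.4894, +0.0000, -0.3617, +0.1702]
  T[3,:] = [-0.5179, -0.0536, -0.4821, +0.0000, -0.4107]
  T[4,:] = [-0.1379, -0.2931, +0.5517, -0.4828, +0.0000]
|roots of det(T-λI)|: 1.1371, 0.8682, 0.4588, 0.3884, 0.3884.
spectral radius ρ = 1.1371; 1.1371 > 1: divergent.

no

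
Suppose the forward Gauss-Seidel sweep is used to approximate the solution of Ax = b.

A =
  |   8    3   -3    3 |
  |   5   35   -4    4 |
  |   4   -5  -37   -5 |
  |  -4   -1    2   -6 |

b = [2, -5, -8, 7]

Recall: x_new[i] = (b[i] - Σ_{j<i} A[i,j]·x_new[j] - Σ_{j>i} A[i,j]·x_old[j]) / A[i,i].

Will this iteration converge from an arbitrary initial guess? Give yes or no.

yes

Split A = D + L + U, D = diag(8, 35, -37, -6).
T_GS = -(D+L)⁻¹U: row 0 first, T[0,3] = -(3)/(8) = -0.3750; later rows by forward substitution.
  T[0,:] = [+0.0000  -0.3750  +0.3750  -0.3750]
  T[1,:] = [+0.0000  +0.0536  +0.0607  -0.0607]
  T[2,:] = [+0.0000  -0.0478  +0.0323  -0.1675]
  T[3,:] = [+0.0000  +0.2251  -0.2493  +0.2043]
|λ(T)| sorted: 0.2534, 0.1432, 0.1064, 0.0000.
spectral radius ρ = 0.2534; 0.2534 < 1, so it converges for any x₀.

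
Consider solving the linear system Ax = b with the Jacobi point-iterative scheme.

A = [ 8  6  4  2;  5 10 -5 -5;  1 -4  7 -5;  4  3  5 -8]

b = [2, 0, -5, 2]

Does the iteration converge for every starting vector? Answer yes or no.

no

Let D = diag(8, 10, 7, -8); L, U the strict triangles.
Jacobi: T = -D⁻¹(L+U), T[3,0] = -(4)/(-8) = +0.5000; T[3,3] = 0.
  T[0,:] = [+0.0000, -0.7500, -0.5000, -0.2500]
  T[1,:] = [-0.5000, +0.0000, +0.5000, +0.5000]
  T[2,:] = [-0.1429, +0.5714, +0.0000, +0.7143]
  T[3,:] = [+0.5000, +0.3750, +0.6250, +0.0000]
|roots of det(T-λI)|: 1.1283, 0.8421, 0.6222, 0.3360.
ρ(T) = max|λ| = 1.1283; 1.1283 > 1, so it fails to converge.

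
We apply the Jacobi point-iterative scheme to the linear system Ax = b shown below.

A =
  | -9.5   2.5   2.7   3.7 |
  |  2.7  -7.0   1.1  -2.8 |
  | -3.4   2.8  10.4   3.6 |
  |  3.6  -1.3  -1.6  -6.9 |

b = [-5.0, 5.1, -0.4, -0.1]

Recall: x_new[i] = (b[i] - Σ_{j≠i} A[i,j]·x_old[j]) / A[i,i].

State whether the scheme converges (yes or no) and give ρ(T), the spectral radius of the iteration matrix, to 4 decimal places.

yes, ρ = 0.8738

Let D = diag(-9.5, -7, 10.4, -6.9); L, U the strict triangles.
Jacobi: T = -D⁻¹(L+U), T[2,3] = -(3.6)/(10.4) = -0.3462; T[2,2] = 0.
  T[0,:] = [+0.0000  +0.2632  +0.2842  +0.3895]
  T[1,:] = [+0.3857  +0.0000  +0.1571  -0.4000]
  T[2,:] = [+0.3269  -0.2692  +0.0000  -0.3462]
  T[3,:] = [+0.5217  -0.1884  -0.2319  +0.0000]
|eigenvalues of T|: 0.8738, 0.4181, 0.2492, 0.2492.
ρ = 0.8738; 0.8738 < 1: convergent.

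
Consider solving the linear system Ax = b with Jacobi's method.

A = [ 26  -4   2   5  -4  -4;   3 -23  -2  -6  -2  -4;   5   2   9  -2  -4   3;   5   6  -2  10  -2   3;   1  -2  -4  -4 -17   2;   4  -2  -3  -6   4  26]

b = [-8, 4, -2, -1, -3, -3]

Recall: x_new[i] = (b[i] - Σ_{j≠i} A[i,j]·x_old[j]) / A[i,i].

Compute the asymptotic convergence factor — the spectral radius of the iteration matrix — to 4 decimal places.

0.5801

Write A = D+L+U with D = diag(26, -23, 9, 10, -17, 26).
Jacobi: T = -D⁻¹(L+U), T[2,3] = -(-2)/(9) = +0.2222; T[2,2] = 0.
  T[0,:] = [+0.0000  +0.1538  -0.0769  -0.1923  +0.1538  +0.1538]
  T[1,:] = [+0.1304  +0.0000  -0.0870  -0.2609  -0.0870  -0.1739]
  T[2,:] = [-0.5556  -0.2222  +0.0000  +0.2222  +0.4444  -0.3333]
  T[3,:] = [-0.5000  -0.6000  +0.2000  +0.0000  +0.2000  -0.3000]
  T[4,:] = [+0.0588  -0.1176  -0.2353  -0.2353  +0.0000  +0.1176]
  T[5,:] = [-0.1538  +0.0769  +0.1154  +0.2308  -0.1538  +0.0000]
eigenvalue magnitudes: 0.5801, 0.3622, 0.3622, 0.3497, 0.2654, 0.2654.
ρ(T) = max|λ| = 0.5801; 0.5801 < 1: convergent.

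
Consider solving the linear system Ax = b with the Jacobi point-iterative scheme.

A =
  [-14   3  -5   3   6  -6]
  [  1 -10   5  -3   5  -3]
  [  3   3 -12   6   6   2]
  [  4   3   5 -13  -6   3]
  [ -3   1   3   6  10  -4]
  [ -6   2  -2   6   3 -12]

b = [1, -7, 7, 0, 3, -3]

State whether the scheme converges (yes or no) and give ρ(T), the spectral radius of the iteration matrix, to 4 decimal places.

A = D + L + U where D = diag(-14, -10, -12, -13, 10, -12).
Jacobi: T = -D⁻¹(L+U), T[4,1] = -(1)/(10) = -0.1000; T[4,4] = 0.
  T[0,:] = [+0.0000  +0.2143  -0.3571  +0.2143  +0.4286  -0.4286]
  T[1,:] = [+0.1000  +0.0000  +0.5000  -0.3000  +0.5000  -0.3000]
  T[2,:] = [+0.2500  +0.2500  +0.0000  +0.5000  +0.5000  +0.1667]
  T[3,:] = [+0.3077  +0.2308  +0.3846  +0.0000  -0.4615  +0.2308]
  T[4,:] = [+0.3000  -0.1000  -0.3000  -0.6000  +0.0000  +0.4000]
  T[5,:] = [-0.5000  +0.1667  -0.1667  +0.5000  +0.2500  +0.0000]
eigenvalue magnitudes: 1.2087, 0.7581, 0.7581, 0.4515, 0.4515, 0.4012.
ρ(T) = max|λ| = 1.2087; 1.2087 > 1, so it fails to converge.

no, ρ = 1.2087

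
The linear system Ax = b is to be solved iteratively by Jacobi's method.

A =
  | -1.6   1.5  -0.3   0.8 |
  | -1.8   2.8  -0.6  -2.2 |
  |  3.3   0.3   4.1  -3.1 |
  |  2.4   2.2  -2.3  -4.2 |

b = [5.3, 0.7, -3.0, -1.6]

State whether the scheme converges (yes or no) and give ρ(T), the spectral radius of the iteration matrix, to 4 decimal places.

no, ρ = 1.3505

Diagonal D = diag(-1.6, 2.8, 4.1, -4.2); L, U strict lower/upper.
Jacobi T = -D⁻¹(L+U): T[1,3] = -(-2.2)/(2.8) = +0.7857; T[1,1] = 0.
  T[0,:] = [+0.0000 +0.9375 -0.1875 +0.5000]
  T[1,:] = [+0.6429 +0.0000 +0.2143 +0.7857]
  T[2,:] = [-0.8049 -0.0732 +0.0000 +0.7561]
  T[3,:] = [+0.5714 +0.5238 -0.5476 +0.0000]
moduli |λ_i(T)| = 1.3505, 0.9402, 0.6458, 0.6458.
ρ(T) = max|λ| = 1.3505; 1.3505 > 1: divergent.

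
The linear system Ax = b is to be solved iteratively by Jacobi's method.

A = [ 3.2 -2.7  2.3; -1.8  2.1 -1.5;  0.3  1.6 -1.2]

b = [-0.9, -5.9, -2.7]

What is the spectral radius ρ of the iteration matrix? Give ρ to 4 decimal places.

A = D + L + U where D = diag(3.2, 2.1, -1.2).
T_J = -D⁻¹(L+U): T[0,2] = -(2.3)/(3.2) = -0.7188; T[0,0] = 0.
  T[0,:] = [+0.0000  +0.8438  -0.7188]
  T[1,:] = [+0.8571  +0.0000  +0.7143]
  T[2,:] = [+0.2500  +1.3333  +0.0000]
|λ(T)| sorted: 1.4048, 0.8283, 0.5764.
ρ = 1.4048; 1.4048 > 1: divergent.

1.4048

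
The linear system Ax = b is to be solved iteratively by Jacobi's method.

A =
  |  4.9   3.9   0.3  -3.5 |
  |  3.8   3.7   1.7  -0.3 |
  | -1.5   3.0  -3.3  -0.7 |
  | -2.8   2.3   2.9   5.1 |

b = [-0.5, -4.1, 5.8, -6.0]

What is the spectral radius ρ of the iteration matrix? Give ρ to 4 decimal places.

Write A = D+L+U with D = diag(4.9, 3.7, -3.3, 5.1).
Jacobi: T = -D⁻¹(L+U), T[2,3] = -(-0.7)/(-3.3) = -0.2121; T[2,2] = 0.
  T[0,:] = [+0.0000  -0.7959  -0.0612  +0.7143]
  T[1,:] = [-1.0270  +0.0000  -0.4595  +0.0811]
  T[2,:] = [-0.4545  +0.9091  +0.0000  -0.2121]
  T[3,:] = [+0.5490  -0.4510  -0.5686  +0.0000]
|λ(T)| sorted: 1.1768, 0.9718, 0.5310, 0.5310.
ρ = 1.1768; 1.1768 > 1: divergent.

1.1768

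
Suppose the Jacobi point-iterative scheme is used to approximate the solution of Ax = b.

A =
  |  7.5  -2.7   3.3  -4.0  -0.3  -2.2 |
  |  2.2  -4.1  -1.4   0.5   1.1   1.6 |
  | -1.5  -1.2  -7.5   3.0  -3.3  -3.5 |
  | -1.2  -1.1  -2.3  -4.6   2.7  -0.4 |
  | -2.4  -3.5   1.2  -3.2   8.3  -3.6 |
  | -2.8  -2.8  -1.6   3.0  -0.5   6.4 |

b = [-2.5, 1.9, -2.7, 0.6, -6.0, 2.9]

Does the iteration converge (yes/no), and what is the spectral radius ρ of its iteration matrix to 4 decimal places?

no, ρ = 1.1817

Let D = diag(7.5, -4.1, -7.5, -4.6, 8.3, 6.4); L, U the strict triangles.
Jacobi T = -D⁻¹(L+U): T[5,0] = -(-2.8)/(6.4) = +0.4375; T[5,5] = 0.
  T[0,:] = [+0.0000 +0.3600 -0.4400 +0.5333 +0.0400 +0.2933]
  T[1,:] = [+0.5366 +0.0000 -0.3415 +0.1220 +0.2683 +0.3902]
  T[2,:] = [-0.2000 -0.1600 +0.0000 +0.4000 -0.4400 -0.4667]
  T[3,:] = [-0.2609 -0.2391 -0.5000 +0.0000 +0.5870 -0.0870]
  T[4,:] = [+0.2892 +0.4217 -0.1446 +0.3855 +0.0000 +0.4337]
  T[5,:] = [+0.4375 +0.4375 +0.2500 -0.4688 +0.0781 +0.0000]
|λ(T)| sorted: 1.1817, 0.6117, 0.6117, 0.6106, 0.4225, 0.1102.
ρ(T) = max|λ| = 1.1817; 1.1817 > 1, so it fails to converge.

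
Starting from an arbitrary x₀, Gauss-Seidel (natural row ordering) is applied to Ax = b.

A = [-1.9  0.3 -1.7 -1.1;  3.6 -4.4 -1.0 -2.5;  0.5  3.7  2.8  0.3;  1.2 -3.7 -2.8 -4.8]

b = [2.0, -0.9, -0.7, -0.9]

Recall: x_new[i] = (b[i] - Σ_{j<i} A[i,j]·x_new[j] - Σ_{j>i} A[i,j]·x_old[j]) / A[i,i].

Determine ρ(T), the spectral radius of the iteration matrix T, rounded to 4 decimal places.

1.1925

Split A = D + L + U, D = diag(-1.9, -4.4, 2.8, -4.8).
T_GS = -(D+L)⁻¹U: row 0 first, T[0,3] = -(-1.1)/(-1.9) = -0.5789; later rows by forward substitution.
  T[0,:] = [+0.0000 +0.1579 -0.8947 -0.5789]
  T[1,:] = [+0.0000 +0.1292 -0.9593 -1.0419]
  T[2,:] = [+0.0000 -0.1989 +1.4275 +1.3730]
  T[3,:] = [+0.0000 +0.0559 -0.3169 -0.1425]
|roots of det(T-λI)|: 1.1925, 0.2179, 0.0037, 0.0000.
spectral radius ρ = 1.1925; 1.1925 > 1, so it fails to converge.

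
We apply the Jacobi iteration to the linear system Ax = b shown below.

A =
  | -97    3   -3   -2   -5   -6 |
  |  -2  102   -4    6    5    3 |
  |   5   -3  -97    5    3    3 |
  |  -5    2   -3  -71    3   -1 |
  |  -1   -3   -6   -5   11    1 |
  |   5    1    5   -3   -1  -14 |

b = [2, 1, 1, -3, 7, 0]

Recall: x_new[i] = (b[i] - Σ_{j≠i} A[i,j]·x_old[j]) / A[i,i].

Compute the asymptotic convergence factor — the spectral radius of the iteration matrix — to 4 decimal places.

0.1863

Let D = diag(-97, 102, -97, -71, 11, -14); L, U the strict triangles.
Jacobi: T = -D⁻¹(L+U), T[3,2] = -(-3)/(-71) = -0.0423; T[3,3] = 0.
  T[0,:] = [+0.0000 +0.0309 -0.0309 -0.0206 -0.0515 -0.0619]
  T[1,:] = [+0.0196 +0.0000 +0.0392 -0.0588 -0.0490 -0.0294]
  T[2,:] = [+0.0515 -0.0309 +0.0000 +0.0515 +0.0309 +0.0309]
  T[3,:] = [-0.0704 +0.0282 -0.0423 +0.0000 +0.0423 -0.0141]
  T[4,:] = [+0.0909 +0.2727 +0.5455 +0.4545 +0.0000 -0.0909]
  T[5,:] = [+0.3571 +0.0714 +0.3571 -0.2143 -0.0714 +0.0000]
|eigenvalues of T|: 0.1863, 0.1419, 0.1419, 0.1036, 0.1036, 0.0497.
spectral radius ρ = 0.1863; 0.1863 < 1: convergent.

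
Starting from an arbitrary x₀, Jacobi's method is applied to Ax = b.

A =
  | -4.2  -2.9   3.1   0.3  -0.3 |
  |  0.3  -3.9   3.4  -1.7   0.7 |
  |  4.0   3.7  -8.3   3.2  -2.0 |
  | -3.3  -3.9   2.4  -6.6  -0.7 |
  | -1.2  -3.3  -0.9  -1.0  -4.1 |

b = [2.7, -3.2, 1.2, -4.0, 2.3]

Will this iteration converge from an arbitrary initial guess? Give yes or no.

Write A = D+L+U with D = diag(-4.2, -3.9, -8.3, -6.6, -4.1).
Jacobi T = -D⁻¹(L+U): T[3,4] = -(-0.7)/(-6.6) = -0.1061; T[3,3] = 0.
  T[0,:] = [+0.0000 -0.6905 +0.7381 +0.0714 -0.0714]
  T[1,:] = [+0.0769 +0.0000 +0.8718 -0.4359 +0.1795]
  T[2,:] = [+0.4819 +0.4458 +0.0000 +0.3855 -0.2410]
  T[3,:] = [-0.5000 -0.5909 +0.3636 +0.0000 -0.1061]
  T[4,:] = [-0.2927 -0.8049 -0.2195 -0.2439 +0.0000]
moduli |λ_i(T)| = 1.2298, 0.7605, 0.5094, 0.5094, 0.1747.
ρ = 1.2298; 1.2298 > 1 ⇒ diverges.

no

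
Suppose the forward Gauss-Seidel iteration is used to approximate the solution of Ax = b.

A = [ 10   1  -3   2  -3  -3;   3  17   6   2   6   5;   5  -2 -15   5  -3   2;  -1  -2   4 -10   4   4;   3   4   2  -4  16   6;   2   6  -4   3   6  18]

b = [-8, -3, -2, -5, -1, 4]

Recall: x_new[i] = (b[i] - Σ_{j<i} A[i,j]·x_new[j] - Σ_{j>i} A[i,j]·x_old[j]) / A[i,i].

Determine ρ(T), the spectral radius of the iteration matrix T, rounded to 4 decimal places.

Let D = diag(10, 17, -15, -10, 16, 18); L, U the strict triangles.
Gauss-Seidel: T = -(D+L)⁻¹U, row 0 first, T[0,3] = -(2)/(10) = -0.2000; later rows by forward substitution.
  T[0,:] = [+0.0000, -0.1000, +0.3000, -0.2000, +0.3000, +0.3000]
  T[1,:] = [+0.0000, +0.0176, -0.4059, -0.0824, -0.4059, -0.3471]
  T[2,:] = [+0.0000, -0.0357, +0.1541, +0.2776, -0.0459, +0.2796]
  T[3,:] = [+0.0000, -0.0078, +0.1128, +0.1475, +0.4328, +0.5513]
  T[4,:] = [+0.0000, +0.0168, +0.0542, +0.0603, +0.1592, -0.2416]
  T[5,:] = [+0.0000, -0.0070, +0.0994, +0.0667, -0.0334, +0.1332]
|λ(T)| sorted: 0.5416, 0.2780, 0.1837, 0.1837, 0.0386, 0.0000.
ρ = 0.5416; 0.5416 < 1 ⇒ converges.

0.5416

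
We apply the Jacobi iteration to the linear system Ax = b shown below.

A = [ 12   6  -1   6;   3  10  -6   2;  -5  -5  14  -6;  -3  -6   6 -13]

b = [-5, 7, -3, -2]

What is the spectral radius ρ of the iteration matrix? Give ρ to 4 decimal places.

Let D = diag(12, 10, 14, -13); L, U the strict triangles.
Jacobi T = -D⁻¹(L+U): T[2,1] = -(-5)/(14) = +0.3571; T[2,2] = 0.
  T[0,:] = [+0.0000, -0.5000, +0.0833, -0.5000]
  T[1,:] = [-0.3000, +0.0000, +0.6000, -0.2000]
  T[2,:] = [+0.3571, +0.3571, +0.0000, +0.4286]
  T[3,:] = [-0.2308, -0.4615, +0.4615, +0.0000]
|λ(T)| sorted: 1.1211, 0.4719, 0.4719, 0.2784.
ρ(T) = max|λ| = 1.1211; 1.1211 > 1 ⇒ diverges.

1.1211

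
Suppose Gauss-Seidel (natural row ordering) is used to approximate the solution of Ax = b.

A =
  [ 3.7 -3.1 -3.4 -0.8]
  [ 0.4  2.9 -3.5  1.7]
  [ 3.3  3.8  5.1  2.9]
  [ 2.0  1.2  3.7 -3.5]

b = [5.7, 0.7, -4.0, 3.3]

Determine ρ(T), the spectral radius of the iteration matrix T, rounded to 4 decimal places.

Let D = diag(3.7, 2.9, 5.1, -3.5); L, U the strict triangles.
Gauss-Seidel: T = -(D+L)⁻¹U, row 0 first, T[0,3] = -(-0.8)/(3.7) = +0.2162; later rows by forward substitution.
  T[0,:] = [+0.0000, +0.8378, +0.9189, +0.2162]
  T[1,:] = [+0.0000, -0.1156, +1.0801, -0.6160]
  T[2,:] = [+0.0000, -0.4560, -1.3994, -0.2495]
  T[3,:] = [+0.0000, -0.0429, -0.5839, -0.3514]
moduli |λ_i(T)| = 1.2718, 0.5083, 0.5083, 0.0000.
ρ(T) = max|λ| = 1.2718; 1.2718 > 1: divergent.

1.2718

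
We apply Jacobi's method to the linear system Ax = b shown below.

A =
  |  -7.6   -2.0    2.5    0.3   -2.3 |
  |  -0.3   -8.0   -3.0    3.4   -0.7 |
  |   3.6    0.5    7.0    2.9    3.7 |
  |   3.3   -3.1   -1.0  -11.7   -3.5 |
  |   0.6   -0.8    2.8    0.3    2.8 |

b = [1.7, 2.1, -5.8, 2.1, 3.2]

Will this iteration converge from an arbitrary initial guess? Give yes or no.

yes

Let D = diag(-7.6, -8, 7, -11.7, 2.8); L, U the strict triangles.
T_J = -D⁻¹(L+U): T[1,0] = -(-0.3)/(-8) = -0.0375; T[1,1] = 0.
  T[0,:] = [+0.0000 -0.2632 +0.3289 +0.0395 -0.3026]
  T[1,:] = [-0.0375 +0.0000 -0.3750 +0.4250 -0.0875]
  T[2,:] = [-0.5143 -0.0714 +0.0000 -0.4143 -0.5286]
  T[3,:] = [+0.2821 -0.2650 -0.0855 +0.0000 -0.2991]
  T[4,:] = [-0.2143 +0.2857 -1.0000 -0.1071 +0.0000]
|eigenvalues of T|: 0.8798, 0.6902, 0.6902, 0.1495, 0.0507.
spectral radius ρ = 0.8798; 0.8798 < 1, so it converges for any x₀.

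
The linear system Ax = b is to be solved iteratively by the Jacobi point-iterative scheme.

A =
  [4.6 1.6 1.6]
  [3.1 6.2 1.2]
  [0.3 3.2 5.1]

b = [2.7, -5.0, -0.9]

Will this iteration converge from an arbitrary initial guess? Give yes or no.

Split A = D + L + U, D = diag(4.6, 6.2, 5.1).
T_J = -D⁻¹(L+U): T[0,1] = -(1.6)/(4.6) = -0.3478; T[0,0] = 0.
  T[0,:] = [+0.0000 -0.3478 -0.3478]
  T[1,:] = [-0.5000 +0.0000 -0.1935]
  T[2,:] = [-0.0588 -0.6275 +0.0000]
moduli |λ_i(T)| = 0.6922, 0.4042, 0.4042.
ρ = 0.6922; 0.6922 < 1: convergent.

yes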